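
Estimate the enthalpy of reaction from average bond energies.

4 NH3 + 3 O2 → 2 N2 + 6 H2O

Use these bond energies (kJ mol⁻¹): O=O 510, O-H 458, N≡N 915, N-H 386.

ΔH ≈ −1164 kJ

Bonds broken (reactants):
  N-H: 12 × 386 = 4632
  O=O: 3 × 510 = 1530
  Σ(broken) = 6162 kJ
Bonds formed (products):
  N≡N: 2 × 915 = 1830
  O-H: 12 × 458 = 5496
  Σ(formed) = 7326 kJ
ΔH = Σ(broken) − Σ(formed) = 6162 − 7326 = −1164 kJ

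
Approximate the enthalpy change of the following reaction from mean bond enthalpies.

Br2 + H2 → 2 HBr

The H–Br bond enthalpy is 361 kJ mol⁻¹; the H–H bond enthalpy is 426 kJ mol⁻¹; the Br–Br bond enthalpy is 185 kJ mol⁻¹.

ΔH ≈ −111 kJ

Bonds broken (reactants):
  Br–Br: 1 × 185 = 185
  H–H: 1 × 426 = 426
  Σ(broken) = 611 kJ
Bonds formed (products):
  H–Br: 2 × 361 = 722
  Σ(formed) = 722 kJ
ΔH = Σ(broken) − Σ(formed) = 611 − 722 = −111 kJ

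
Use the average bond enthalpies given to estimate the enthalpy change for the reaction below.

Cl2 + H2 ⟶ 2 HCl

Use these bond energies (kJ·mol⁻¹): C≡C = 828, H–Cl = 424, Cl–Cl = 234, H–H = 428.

Bonds broken (reactants):
  Cl–Cl: 1 × 234 = 234
  H–H: 1 × 428 = 428
  Σ(broken) = 662 kJ
Bonds formed (products):
  H–Cl: 2 × 424 = 848
  Σ(formed) = 848 kJ
ΔH = Σ(broken) − Σ(formed) = 662 − 848 = −186 kJ

ΔH ≈ −186 kJ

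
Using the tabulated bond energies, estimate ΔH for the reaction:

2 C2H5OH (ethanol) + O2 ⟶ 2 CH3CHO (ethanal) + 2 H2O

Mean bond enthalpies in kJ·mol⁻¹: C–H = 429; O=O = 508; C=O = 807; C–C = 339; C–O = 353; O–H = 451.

ΔH ≈ −444 kJ

Bonds broken (reactants):
  C–C: 2 × 339 = 678
  C–H: 10 × 429 = 4290
  C–O: 2 × 353 = 706
  O–H: 2 × 451 = 902
  O=O: 1 × 508 = 508
  Σ(broken) = 7084 kJ
Bonds formed (products):
  C–C: 2 × 339 = 678
  C–H: 8 × 429 = 3432
  C=O: 2 × 807 = 1614
  O–H: 4 × 451 = 1804
  Σ(formed) = 7528 kJ
ΔH = Σ(broken) − Σ(formed) = 7084 − 7528 = −444 kJ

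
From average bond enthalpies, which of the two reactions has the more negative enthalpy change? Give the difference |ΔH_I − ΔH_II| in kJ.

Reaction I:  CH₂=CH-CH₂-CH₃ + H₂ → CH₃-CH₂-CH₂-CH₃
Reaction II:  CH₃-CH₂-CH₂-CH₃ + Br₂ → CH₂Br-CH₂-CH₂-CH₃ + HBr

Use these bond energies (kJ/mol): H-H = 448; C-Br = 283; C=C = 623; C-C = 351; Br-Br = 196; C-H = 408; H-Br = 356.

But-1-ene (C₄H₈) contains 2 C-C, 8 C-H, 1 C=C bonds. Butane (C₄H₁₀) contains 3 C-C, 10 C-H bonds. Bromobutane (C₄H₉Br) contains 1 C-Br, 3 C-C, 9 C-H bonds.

Reaction I:
  Bonds broken (reactants):
    C-C: 2 × 351 = 702
    C-H: 8 × 408 = 3264
    C=C: 1 × 623 = 623
    H-H: 1 × 448 = 448
    Σ(broken) = 5037 kJ
  Bonds formed (products):
    C-C: 3 × 351 = 1053
    C-H: 10 × 408 = 4080
    Σ(formed) = 5133 kJ
  ΔH_I = 5037 − 5133 = −96 kJ
Reaction II:
  Bonds broken (reactants):
    Br-Br: 1 × 196 = 196
    C-C: 3 × 351 = 1053
    C-H: 10 × 408 = 4080
    Σ(broken) = 5329 kJ
  Bonds formed (products):
    C-Br: 1 × 283 = 283
    C-C: 3 × 351 = 1053
    C-H: 9 × 408 = 3672
    H-Br: 1 × 356 = 356
    Σ(formed) = 5364 kJ
  ΔH_II = 5329 − 5364 = −35 kJ
ΔH_I − ΔH_II = −61 kJ, so reaction I has the more negative ΔH; |ΔH_I − ΔH_II| = 61 kJ.

Reaction I, by 61 kJ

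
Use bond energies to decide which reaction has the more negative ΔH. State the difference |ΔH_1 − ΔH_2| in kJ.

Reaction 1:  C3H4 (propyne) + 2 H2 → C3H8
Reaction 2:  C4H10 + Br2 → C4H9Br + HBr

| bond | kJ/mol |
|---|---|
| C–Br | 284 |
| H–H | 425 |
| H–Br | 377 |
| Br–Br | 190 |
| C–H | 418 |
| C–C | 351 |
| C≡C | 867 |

Reaction 1:
  Bonds broken (reactants):
    C≡C: 1 × 867 = 867
    C–C: 1 × 351 = 351
    C–H: 4 × 418 = 1672
    H–H: 2 × 425 = 850
    Σ(broken) = 3740 kJ
  Bonds formed (products):
    C–C: 2 × 351 = 702
    C–H: 8 × 418 = 3344
    Σ(formed) = 4046 kJ
  ΔH_1 = 3740 − 4046 = −306 kJ
Reaction 2:
  Bonds broken (reactants):
    Br–Br: 1 × 190 = 190
    C–C: 3 × 351 = 1053
    C–H: 10 × 418 = 4180
    Σ(broken) = 5423 kJ
  Bonds formed (products):
    C–Br: 1 × 284 = 284
    C–C: 3 × 351 = 1053
    C–H: 9 × 418 = 3762
    H–Br: 1 × 377 = 377
    Σ(formed) = 5476 kJ
  ΔH_2 = 5423 − 5476 = −53 kJ
ΔH_1 − ΔH_2 = −253 kJ, so reaction 1 has the more negative ΔH; |ΔH_1 − ΔH_2| = 253 kJ.

Reaction 1, by 253 kJ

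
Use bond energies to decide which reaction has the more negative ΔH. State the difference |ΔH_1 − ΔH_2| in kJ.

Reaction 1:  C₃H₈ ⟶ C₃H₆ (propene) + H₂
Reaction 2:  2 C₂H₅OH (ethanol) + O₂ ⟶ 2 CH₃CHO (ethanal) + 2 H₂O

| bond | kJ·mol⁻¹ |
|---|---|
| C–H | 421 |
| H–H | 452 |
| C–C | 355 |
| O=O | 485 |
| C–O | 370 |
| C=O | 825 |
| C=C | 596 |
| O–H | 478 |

Reaction 1:
  Bonds broken (reactants):
    C–C: 2 × 355 = 710
    C–H: 8 × 421 = 3368
    Σ(broken) = 4078 kJ
  Bonds formed (products):
    C–C: 1 × 355 = 355
    C–H: 6 × 421 = 2526
    C=C: 1 × 596 = 596
    H–H: 1 × 452 = 452
    Σ(formed) = 3929 kJ
  ΔH_1 = 4078 − 3929 = +149 kJ
Reaction 2:
  Bonds broken (reactants):
    C–C: 2 × 355 = 710
    C–H: 10 × 421 = 4210
    C–O: 2 × 370 = 740
    O–H: 2 × 478 = 956
    O=O: 1 × 485 = 485
    Σ(broken) = 7101 kJ
  Bonds formed (products):
    C–C: 2 × 355 = 710
    C–H: 8 × 421 = 3368
    C=O: 2 × 825 = 1650
    O–H: 4 × 478 = 1912
    Σ(formed) = 7640 kJ
  ΔH_2 = 7101 − 7640 = −539 kJ
ΔH_1 − ΔH_2 = +688 kJ, so reaction 2 has the more negative ΔH; |ΔH_1 − ΔH_2| = 688 kJ.

Reaction 2, by 688 kJ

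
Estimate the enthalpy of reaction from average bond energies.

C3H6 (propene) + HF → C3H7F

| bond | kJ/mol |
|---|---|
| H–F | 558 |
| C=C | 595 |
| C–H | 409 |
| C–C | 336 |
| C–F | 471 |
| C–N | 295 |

ΔH ≈ −63 kJ

Bonds broken (reactants):
  C–C: 1 × 336 = 336
  C–H: 6 × 409 = 2454
  C=C: 1 × 595 = 595
  H–F: 1 × 558 = 558
  Σ(broken) = 3943 kJ
Bonds formed (products):
  C–C: 2 × 336 = 672
  C–F: 1 × 471 = 471
  C–H: 7 × 409 = 2863
  Σ(formed) = 4006 kJ
ΔH = Σ(broken) − Σ(formed) = 3943 − 4006 = −63 kJ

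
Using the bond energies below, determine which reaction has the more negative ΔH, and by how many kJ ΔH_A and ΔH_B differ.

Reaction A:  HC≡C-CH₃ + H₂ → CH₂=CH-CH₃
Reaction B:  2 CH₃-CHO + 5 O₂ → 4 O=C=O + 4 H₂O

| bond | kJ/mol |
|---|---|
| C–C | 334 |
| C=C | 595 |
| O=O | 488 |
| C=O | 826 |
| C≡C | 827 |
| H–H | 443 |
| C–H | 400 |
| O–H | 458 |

Reaction B, by 2187 kJ

Reaction A:
  Bonds broken (reactants):
    C≡C: 1 × 827 = 827
    C–C: 1 × 334 = 334
    C–H: 4 × 400 = 1600
    H–H: 1 × 443 = 443
    Σ(broken) = 3204 kJ
  Bonds formed (products):
    C–C: 1 × 334 = 334
    C–H: 6 × 400 = 2400
    C=C: 1 × 595 = 595
    Σ(formed) = 3329 kJ
  ΔH_A = 3204 − 3329 = −125 kJ
Reaction B:
  Bonds broken (reactants):
    C–C: 2 × 334 = 668
    C–H: 8 × 400 = 3200
    C=O: 2 × 826 = 1652
    O=O: 5 × 488 = 2440
    Σ(broken) = 7960 kJ
  Bonds formed (products):
    C=O: 8 × 826 = 6608
    O–H: 8 × 458 = 3664
    Σ(formed) = 10272 kJ
  ΔH_B = 7960 − 10272 = −2312 kJ
ΔH_A − ΔH_B = +2187 kJ, so reaction B has the more negative ΔH; |ΔH_A − ΔH_B| = 2187 kJ.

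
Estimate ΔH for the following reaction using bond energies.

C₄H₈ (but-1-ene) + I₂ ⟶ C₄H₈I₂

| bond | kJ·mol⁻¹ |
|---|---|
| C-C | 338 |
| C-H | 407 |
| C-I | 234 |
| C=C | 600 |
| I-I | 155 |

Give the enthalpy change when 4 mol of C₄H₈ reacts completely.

ΔH = −204 kJ

Bonds broken (reactants):
  C-C: 2 × 338 = 676
  C-H: 8 × 407 = 3256
  C=C: 1 × 600 = 600
  I-I: 1 × 155 = 155
  Σ(broken) = 4687 kJ
Bonds formed (products):
  C-C: 3 × 338 = 1014
  C-H: 8 × 407 = 3256
  C-I: 2 × 234 = 468
  Σ(formed) = 4738 kJ
ΔH = Σ(broken) − Σ(formed) = 4687 − 4738 = −51 kJ
For 4× the reaction as written: 4 × (−51) = −204 kJ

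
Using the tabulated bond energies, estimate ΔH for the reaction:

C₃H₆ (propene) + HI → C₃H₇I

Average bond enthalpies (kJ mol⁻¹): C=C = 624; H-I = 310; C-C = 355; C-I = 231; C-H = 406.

Bonds broken (reactants):
  C-C: 1 × 355 = 355
  C-H: 6 × 406 = 2436
  C=C: 1 × 624 = 624
  H-I: 1 × 310 = 310
  Σ(broken) = 3725 kJ
Bonds formed (products):
  C-C: 2 × 355 = 710
  C-H: 7 × 406 = 2842
  C-I: 1 × 231 = 231
  Σ(formed) = 3783 kJ
ΔH = Σ(broken) − Σ(formed) = 3725 − 3783 = −58 kJ

ΔH ≈ −58 kJ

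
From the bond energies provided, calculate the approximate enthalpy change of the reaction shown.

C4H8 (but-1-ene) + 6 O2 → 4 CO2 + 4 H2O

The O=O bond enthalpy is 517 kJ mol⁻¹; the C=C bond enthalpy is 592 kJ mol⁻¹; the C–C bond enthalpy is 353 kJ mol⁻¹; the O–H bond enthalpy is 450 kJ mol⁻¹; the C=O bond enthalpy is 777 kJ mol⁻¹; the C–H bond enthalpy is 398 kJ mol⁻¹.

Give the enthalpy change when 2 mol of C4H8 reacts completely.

ΔH = −4464 kJ

Bonds broken (reactants):
  C–C: 2 × 353 = 706
  C–H: 8 × 398 = 3184
  C=C: 1 × 592 = 592
  O=O: 6 × 517 = 3102
  Σ(broken) = 7584 kJ
Bonds formed (products):
  C=O: 8 × 777 = 6216
  O–H: 8 × 450 = 3600
  Σ(formed) = 9816 kJ
ΔH = Σ(broken) − Σ(formed) = 7584 − 9816 = −2232 kJ
For 2× the reaction as written: 2 × (−2232) = −4464 kJ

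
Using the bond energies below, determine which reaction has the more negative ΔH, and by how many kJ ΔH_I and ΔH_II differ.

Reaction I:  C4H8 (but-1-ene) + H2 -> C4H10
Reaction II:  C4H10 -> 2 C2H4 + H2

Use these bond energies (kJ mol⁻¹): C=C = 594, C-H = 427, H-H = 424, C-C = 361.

Reaction I, by 522 kJ

Reaction I:
  Bonds broken (reactants):
    C-C: 2 × 361 = 722
    C-H: 8 × 427 = 3416
    C=C: 1 × 594 = 594
    H-H: 1 × 424 = 424
    Σ(broken) = 5156 kJ
  Bonds formed (products):
    C-C: 3 × 361 = 1083
    C-H: 10 × 427 = 4270
    Σ(formed) = 5353 kJ
  ΔH_I = 5156 − 5353 = −197 kJ
Reaction II:
  Bonds broken (reactants):
    C-C: 3 × 361 = 1083
    C-H: 10 × 427 = 4270
    Σ(broken) = 5353 kJ
  Bonds formed (products):
    C-H: 8 × 427 = 3416
    C=C: 2 × 594 = 1188
    H-H: 1 × 424 = 424
    Σ(formed) = 5028 kJ
  ΔH_II = 5353 − 5028 = +325 kJ
ΔH_I − ΔH_II = −522 kJ, so reaction I has the more negative ΔH; |ΔH_I − ΔH_II| = 522 kJ.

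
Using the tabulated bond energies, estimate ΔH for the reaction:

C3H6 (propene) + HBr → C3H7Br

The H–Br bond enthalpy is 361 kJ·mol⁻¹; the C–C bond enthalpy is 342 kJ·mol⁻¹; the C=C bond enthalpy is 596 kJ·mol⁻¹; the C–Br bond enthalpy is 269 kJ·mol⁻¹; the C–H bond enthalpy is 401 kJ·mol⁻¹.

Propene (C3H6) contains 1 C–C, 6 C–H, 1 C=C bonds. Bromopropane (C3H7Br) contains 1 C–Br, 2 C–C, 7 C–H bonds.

ΔH ≈ −55 kJ

Bonds broken (reactants):
  C–C: 1 × 342 = 342
  C–H: 6 × 401 = 2406
  C=C: 1 × 596 = 596
  H–Br: 1 × 361 = 361
  Σ(broken) = 3705 kJ
Bonds formed (products):
  C–Br: 1 × 269 = 269
  C–C: 2 × 342 = 684
  C–H: 7 × 401 = 2807
  Σ(formed) = 3760 kJ
ΔH = Σ(broken) − Σ(formed) = 3705 − 3760 = −55 kJ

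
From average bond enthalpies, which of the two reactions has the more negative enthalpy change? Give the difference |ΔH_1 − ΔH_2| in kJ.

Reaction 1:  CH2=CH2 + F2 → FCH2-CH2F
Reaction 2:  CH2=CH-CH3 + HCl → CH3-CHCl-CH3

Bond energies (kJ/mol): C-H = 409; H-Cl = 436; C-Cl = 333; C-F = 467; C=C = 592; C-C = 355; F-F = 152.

Reaction 1, by 476 kJ

Reaction 1:
  Bonds broken (reactants):
    C-H: 4 × 409 = 1636
    C=C: 1 × 592 = 592
    F-F: 1 × 152 = 152
    Σ(broken) = 2380 kJ
  Bonds formed (products):
    C-C: 1 × 355 = 355
    C-F: 2 × 467 = 934
    C-H: 4 × 409 = 1636
    Σ(formed) = 2925 kJ
  ΔH_1 = 2380 − 2925 = −545 kJ
Reaction 2:
  Bonds broken (reactants):
    C-C: 1 × 355 = 355
    C-H: 6 × 409 = 2454
    C=C: 1 × 592 = 592
    H-Cl: 1 × 436 = 436
    Σ(broken) = 3837 kJ
  Bonds formed (products):
    C-C: 2 × 355 = 710
    C-Cl: 1 × 333 = 333
    C-H: 7 × 409 = 2863
    Σ(formed) = 3906 kJ
  ΔH_2 = 3837 − 3906 = −69 kJ
ΔH_1 − ΔH_2 = −476 kJ, so reaction 1 has the more negative ΔH; |ΔH_1 − ΔH_2| = 476 kJ.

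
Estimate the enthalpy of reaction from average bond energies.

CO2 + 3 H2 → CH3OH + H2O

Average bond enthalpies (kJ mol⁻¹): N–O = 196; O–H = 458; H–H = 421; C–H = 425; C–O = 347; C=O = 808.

Bonds broken (reactants):
  C=O: 2 × 808 = 1616
  H–H: 3 × 421 = 1263
  Σ(broken) = 2879 kJ
Bonds formed (products):
  C–H: 3 × 425 = 1275
  C–O: 1 × 347 = 347
  O–H: 3 × 458 = 1374
  Σ(formed) = 2996 kJ
ΔH = Σ(broken) − Σ(formed) = 2879 − 2996 = −117 kJ

ΔH ≈ −117 kJ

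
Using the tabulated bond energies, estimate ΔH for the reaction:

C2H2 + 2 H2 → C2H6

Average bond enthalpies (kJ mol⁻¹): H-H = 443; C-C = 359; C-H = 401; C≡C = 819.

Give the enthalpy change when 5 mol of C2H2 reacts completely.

ΔH = −1290 kJ

Bonds broken (reactants):
  C≡C: 1 × 819 = 819
  C-H: 2 × 401 = 802
  H-H: 2 × 443 = 886
  Σ(broken) = 2507 kJ
Bonds formed (products):
  C-C: 1 × 359 = 359
  C-H: 6 × 401 = 2406
  Σ(formed) = 2765 kJ
ΔH = Σ(broken) − Σ(formed) = 2507 − 2765 = −258 kJ
For 5× the reaction as written: 5 × (−258) = −1290 kJ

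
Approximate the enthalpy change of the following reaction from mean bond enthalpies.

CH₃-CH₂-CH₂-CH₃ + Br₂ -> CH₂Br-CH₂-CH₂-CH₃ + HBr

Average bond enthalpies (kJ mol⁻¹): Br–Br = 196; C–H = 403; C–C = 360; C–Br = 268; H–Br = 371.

Bonds broken (reactants):
  Br–Br: 1 × 196 = 196
  C–C: 3 × 360 = 1080
  C–H: 10 × 403 = 4030
  Σ(broken) = 5306 kJ
Bonds formed (products):
  C–Br: 1 × 268 = 268
  C–C: 3 × 360 = 1080
  C–H: 9 × 403 = 3627
  H–Br: 1 × 371 = 371
  Σ(formed) = 5346 kJ
ΔH = Σ(broken) − Σ(formed) = 5306 − 5346 = −40 kJ

ΔH ≈ −40 kJ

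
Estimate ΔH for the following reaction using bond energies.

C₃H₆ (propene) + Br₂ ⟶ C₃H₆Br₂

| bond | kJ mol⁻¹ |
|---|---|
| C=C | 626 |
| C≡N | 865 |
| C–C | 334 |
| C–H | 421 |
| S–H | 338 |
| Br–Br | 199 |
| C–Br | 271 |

Bonds broken (reactants):
  Br–Br: 1 × 199 = 199
  C–C: 1 × 334 = 334
  C–H: 6 × 421 = 2526
  C=C: 1 × 626 = 626
  Σ(broken) = 3685 kJ
Bonds formed (products):
  C–Br: 2 × 271 = 542
  C–C: 2 × 334 = 668
  C–H: 6 × 421 = 2526
  Σ(formed) = 3736 kJ
ΔH = Σ(broken) − Σ(formed) = 3685 − 3736 = −51 kJ

ΔH ≈ −51 kJ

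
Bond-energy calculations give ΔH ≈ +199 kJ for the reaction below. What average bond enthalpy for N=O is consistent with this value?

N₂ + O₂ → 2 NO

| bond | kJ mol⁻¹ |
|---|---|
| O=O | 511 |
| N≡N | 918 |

D(N=O) ≈ 615 kJ/mol

Let D be the N=O bond energy.
Σ(broken) = 1×918 + 1×511 = 1429
Σ(formed) = 2×D = 2D
ΔH = Σ(broken) − Σ(formed) = (1429) − (2D) = +1429 − 2D
Setting this equal to +199 kJ gives 2D = 1230, so D = 615 kJ/mol.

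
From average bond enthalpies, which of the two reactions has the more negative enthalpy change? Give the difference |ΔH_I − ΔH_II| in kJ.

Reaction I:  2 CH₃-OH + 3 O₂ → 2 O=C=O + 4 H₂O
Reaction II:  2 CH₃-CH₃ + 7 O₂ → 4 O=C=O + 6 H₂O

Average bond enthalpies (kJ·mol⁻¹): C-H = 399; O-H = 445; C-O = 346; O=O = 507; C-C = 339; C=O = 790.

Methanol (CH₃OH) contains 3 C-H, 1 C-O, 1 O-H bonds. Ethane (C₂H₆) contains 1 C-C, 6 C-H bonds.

Reaction I:
  Bonds broken (reactants):
    C-H: 6 × 399 = 2394
    C-O: 2 × 346 = 692
    O-H: 2 × 445 = 890
    O=O: 3 × 507 = 1521
    Σ(broken) = 5497 kJ
  Bonds formed (products):
    C=O: 4 × 790 = 3160
    O-H: 8 × 445 = 3560
    Σ(formed) = 6720 kJ
  ΔH_I = 5497 − 6720 = −1223 kJ
Reaction II:
  Bonds broken (reactants):
    C-C: 2 × 339 = 678
    C-H: 12 × 399 = 4788
    O=O: 7 × 507 = 3549
    Σ(broken) = 9015 kJ
  Bonds formed (products):
    C=O: 8 × 790 = 6320
    O-H: 12 × 445 = 5340
    Σ(formed) = 11660 kJ
  ΔH_II = 9015 − 11660 = −2645 kJ
ΔH_I − ΔH_II = +1422 kJ, so reaction II has the more negative ΔH; |ΔH_I − ΔH_II| = 1422 kJ.

Reaction II, by 1422 kJ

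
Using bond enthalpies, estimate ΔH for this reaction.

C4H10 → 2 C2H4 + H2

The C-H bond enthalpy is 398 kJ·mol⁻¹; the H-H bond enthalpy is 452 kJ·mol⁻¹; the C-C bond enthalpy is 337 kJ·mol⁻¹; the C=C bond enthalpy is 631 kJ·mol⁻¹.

ΔH ≈ +93 kJ

Bonds broken (reactants):
  C-C: 3 × 337 = 1011
  C-H: 10 × 398 = 3980
  Σ(broken) = 4991 kJ
Bonds formed (products):
  C-H: 8 × 398 = 3184
  C=C: 2 × 631 = 1262
  H-H: 1 × 452 = 452
  Σ(formed) = 4898 kJ
ΔH = Σ(broken) − Σ(formed) = 4991 − 4898 = +93 kJ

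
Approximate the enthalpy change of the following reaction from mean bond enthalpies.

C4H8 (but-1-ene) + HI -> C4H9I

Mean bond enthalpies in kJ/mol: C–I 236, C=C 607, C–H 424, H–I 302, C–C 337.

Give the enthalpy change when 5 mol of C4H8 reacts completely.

Bonds broken (reactants):
  C–C: 2 × 337 = 674
  C–H: 8 × 424 = 3392
  C=C: 1 × 607 = 607
  H–I: 1 × 302 = 302
  Σ(broken) = 4975 kJ
Bonds formed (products):
  C–C: 3 × 337 = 1011
  C–H: 9 × 424 = 3816
  C–I: 1 × 236 = 236
  Σ(formed) = 5063 kJ
ΔH = Σ(broken) − Σ(formed) = 4975 − 5063 = −88 kJ
For 5× the reaction as written: 5 × (−88) = −440 kJ

ΔH = −440 kJ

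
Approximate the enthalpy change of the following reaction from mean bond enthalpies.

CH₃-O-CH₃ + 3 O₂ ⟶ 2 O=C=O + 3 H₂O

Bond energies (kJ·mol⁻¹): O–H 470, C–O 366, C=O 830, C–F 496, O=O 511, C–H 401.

ΔH ≈ −1469 kJ

Bonds broken (reactants):
  C–H: 6 × 401 = 2406
  C–O: 2 × 366 = 732
  O=O: 3 × 511 = 1533
  Σ(broken) = 4671 kJ
Bonds formed (products):
  C=O: 4 × 830 = 3320
  O–H: 6 × 470 = 2820
  Σ(formed) = 6140 kJ
ΔH = Σ(broken) − Σ(formed) = 4671 − 6140 = −1469 kJ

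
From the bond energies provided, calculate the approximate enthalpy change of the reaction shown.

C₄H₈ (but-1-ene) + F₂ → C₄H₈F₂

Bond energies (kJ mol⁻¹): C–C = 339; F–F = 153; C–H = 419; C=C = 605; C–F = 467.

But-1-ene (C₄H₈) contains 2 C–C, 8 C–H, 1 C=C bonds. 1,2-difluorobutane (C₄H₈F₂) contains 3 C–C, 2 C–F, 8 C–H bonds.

Bonds broken (reactants):
  C–C: 2 × 339 = 678
  C–H: 8 × 419 = 3352
  C=C: 1 × 605 = 605
  F–F: 1 × 153 = 153
  Σ(broken) = 4788 kJ
Bonds formed (products):
  C–C: 3 × 339 = 1017
  C–F: 2 × 467 = 934
  C–H: 8 × 419 = 3352
  Σ(formed) = 5303 kJ
ΔH = Σ(broken) − Σ(formed) = 4788 − 5303 = −515 kJ

ΔH ≈ −515 kJ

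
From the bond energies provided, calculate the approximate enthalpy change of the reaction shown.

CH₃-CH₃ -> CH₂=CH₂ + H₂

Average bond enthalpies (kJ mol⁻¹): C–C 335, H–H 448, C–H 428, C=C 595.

Bonds broken (reactants):
  C–C: 1 × 335 = 335
  C–H: 6 × 428 = 2568
  Σ(broken) = 2903 kJ
Bonds formed (products):
  C–H: 4 × 428 = 1712
  C=C: 1 × 595 = 595
  H–H: 1 × 448 = 448
  Σ(formed) = 2755 kJ
ΔH = Σ(broken) − Σ(formed) = 2903 − 2755 = +148 kJ

ΔH ≈ +148 kJ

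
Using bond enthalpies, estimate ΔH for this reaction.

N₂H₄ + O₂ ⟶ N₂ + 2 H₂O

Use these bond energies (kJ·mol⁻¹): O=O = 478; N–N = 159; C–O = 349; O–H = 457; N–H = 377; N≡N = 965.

Bonds broken (reactants):
  N–H: 4 × 377 = 1508
  N–N: 1 × 159 = 159
  O=O: 1 × 478 = 478
  Σ(broken) = 2145 kJ
Bonds formed (products):
  N≡N: 1 × 965 = 965
  O–H: 4 × 457 = 1828
  Σ(formed) = 2793 kJ
ΔH = Σ(broken) − Σ(formed) = 2145 − 2793 = −648 kJ

ΔH ≈ −648 kJ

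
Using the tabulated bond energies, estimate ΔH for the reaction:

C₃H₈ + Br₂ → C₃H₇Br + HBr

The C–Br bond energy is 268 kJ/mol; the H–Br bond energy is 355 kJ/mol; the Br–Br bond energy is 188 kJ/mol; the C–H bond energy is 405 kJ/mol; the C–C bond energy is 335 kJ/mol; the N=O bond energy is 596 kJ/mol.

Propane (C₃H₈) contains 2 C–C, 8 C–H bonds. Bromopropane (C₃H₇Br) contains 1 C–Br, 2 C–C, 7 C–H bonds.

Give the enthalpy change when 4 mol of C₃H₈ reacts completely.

ΔH = −120 kJ

Bonds broken (reactants):
  Br–Br: 1 × 188 = 188
  C–C: 2 × 335 = 670
  C–H: 8 × 405 = 3240
  Σ(broken) = 4098 kJ
Bonds formed (products):
  C–Br: 1 × 268 = 268
  C–C: 2 × 335 = 670
  C–H: 7 × 405 = 2835
  H–Br: 1 × 355 = 355
  Σ(formed) = 4128 kJ
ΔH = Σ(broken) − Σ(formed) = 4098 − 4128 = −30 kJ
For 4× the reaction as written: 4 × (−30) = −120 kJ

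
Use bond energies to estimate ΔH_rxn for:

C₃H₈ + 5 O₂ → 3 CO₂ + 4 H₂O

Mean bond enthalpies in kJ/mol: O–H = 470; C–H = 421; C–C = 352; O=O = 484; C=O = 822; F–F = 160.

Bonds broken (reactants):
  C–C: 2 × 352 = 704
  C–H: 8 × 421 = 3368
  O=O: 5 × 484 = 2420
  Σ(broken) = 6492 kJ
Bonds formed (products):
  C=O: 6 × 822 = 4932
  O–H: 8 × 470 = 3760
  Σ(formed) = 8692 kJ
ΔH = Σ(broken) − Σ(formed) = 6492 − 8692 = −2200 kJ

ΔH ≈ −2200 kJ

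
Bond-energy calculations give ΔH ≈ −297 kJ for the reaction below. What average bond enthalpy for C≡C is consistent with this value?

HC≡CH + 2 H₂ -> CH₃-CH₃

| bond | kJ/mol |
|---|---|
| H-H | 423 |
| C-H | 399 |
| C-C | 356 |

D(C≡C) ≈ 809 kJ/mol

Let D be the C≡C bond energy.
Σ(broken) = 1×D + 2×399 + 2×423 = 1644 + D
Σ(formed) = 1×356 + 6×399 = 2750
ΔH = Σ(broken) − Σ(formed) = (1644 + D) − (2750) = −1106 + D
Setting this equal to −297 kJ gives D = 809 kJ/mol.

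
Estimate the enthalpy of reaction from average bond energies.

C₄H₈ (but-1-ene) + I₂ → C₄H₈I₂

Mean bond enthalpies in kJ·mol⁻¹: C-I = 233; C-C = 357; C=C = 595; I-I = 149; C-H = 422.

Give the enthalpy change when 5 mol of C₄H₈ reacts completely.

ΔH = −395 kJ

Bonds broken (reactants):
  C-C: 2 × 357 = 714
  C-H: 8 × 422 = 3376
  C=C: 1 × 595 = 595
  I-I: 1 × 149 = 149
  Σ(broken) = 4834 kJ
Bonds formed (products):
  C-C: 3 × 357 = 1071
  C-H: 8 × 422 = 3376
  C-I: 2 × 233 = 466
  Σ(formed) = 4913 kJ
ΔH = Σ(broken) − Σ(formed) = 4834 − 4913 = −79 kJ
For 5× the reaction as written: 5 × (−79) = −395 kJ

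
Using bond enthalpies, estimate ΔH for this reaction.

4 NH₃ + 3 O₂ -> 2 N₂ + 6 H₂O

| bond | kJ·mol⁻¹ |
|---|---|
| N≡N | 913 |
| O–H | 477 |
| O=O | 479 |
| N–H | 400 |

ΔH ≈ −1313 kJ

Bonds broken (reactants):
  N–H: 12 × 400 = 4800
  O=O: 3 × 479 = 1437
  Σ(broken) = 6237 kJ
Bonds formed (products):
  N≡N: 2 × 913 = 1826
  O–H: 12 × 477 = 5724
  Σ(formed) = 7550 kJ
ΔH = Σ(broken) − Σ(formed) = 6237 − 7550 = −1313 kJ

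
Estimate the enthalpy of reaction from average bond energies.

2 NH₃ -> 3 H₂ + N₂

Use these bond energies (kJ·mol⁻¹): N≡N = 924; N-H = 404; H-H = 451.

ΔH ≈ +147 kJ

Bonds broken (reactants):
  N-H: 6 × 404 = 2424
  Σ(broken) = 2424 kJ
Bonds formed (products):
  H-H: 3 × 451 = 1353
  N≡N: 1 × 924 = 924
  Σ(formed) = 2277 kJ
ΔH = Σ(broken) − Σ(formed) = 2424 − 2277 = +147 kJ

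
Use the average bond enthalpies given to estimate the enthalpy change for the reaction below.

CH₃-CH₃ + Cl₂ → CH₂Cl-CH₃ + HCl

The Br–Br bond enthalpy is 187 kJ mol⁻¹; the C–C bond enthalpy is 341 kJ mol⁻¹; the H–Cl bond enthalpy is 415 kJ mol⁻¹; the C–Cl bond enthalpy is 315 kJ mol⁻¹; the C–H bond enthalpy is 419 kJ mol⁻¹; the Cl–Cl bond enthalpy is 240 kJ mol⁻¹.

Bonds broken (reactants):
  C–C: 1 × 341 = 341
  C–H: 6 × 419 = 2514
  Cl–Cl: 1 × 240 = 240
  Σ(broken) = 3095 kJ
Bonds formed (products):
  C–C: 1 × 341 = 341
  C–Cl: 1 × 315 = 315
  C–H: 5 × 419 = 2095
  H–Cl: 1 × 415 = 415
  Σ(formed) = 3166 kJ
ΔH = Σ(broken) − Σ(formed) = 3095 − 3166 = −71 kJ

ΔH ≈ −71 kJ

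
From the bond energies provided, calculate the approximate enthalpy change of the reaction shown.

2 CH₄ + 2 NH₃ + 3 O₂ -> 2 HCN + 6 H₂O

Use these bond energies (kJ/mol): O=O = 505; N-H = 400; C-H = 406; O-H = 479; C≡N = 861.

ΔH ≈ −1119 kJ

Bonds broken (reactants):
  C-H: 8 × 406 = 3248
  N-H: 6 × 400 = 2400
  O=O: 3 × 505 = 1515
  Σ(broken) = 7163 kJ
Bonds formed (products):
  C≡N: 2 × 861 = 1722
  C-H: 2 × 406 = 812
  O-H: 12 × 479 = 5748
  Σ(formed) = 8282 kJ
ΔH = Σ(broken) − Σ(formed) = 7163 − 8282 = −1119 kJ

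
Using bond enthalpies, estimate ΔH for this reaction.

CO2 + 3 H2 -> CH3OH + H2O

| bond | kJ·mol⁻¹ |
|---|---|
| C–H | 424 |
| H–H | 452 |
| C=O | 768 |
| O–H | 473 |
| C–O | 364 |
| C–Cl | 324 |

ΔH ≈ −163 kJ

Bonds broken (reactants):
  C=O: 2 × 768 = 1536
  H–H: 3 × 452 = 1356
  Σ(broken) = 2892 kJ
Bonds formed (products):
  C–H: 3 × 424 = 1272
  C–O: 1 × 364 = 364
  O–H: 3 × 473 = 1419
  Σ(formed) = 3055 kJ
ΔH = Σ(broken) − Σ(formed) = 2892 − 3055 = −163 kJ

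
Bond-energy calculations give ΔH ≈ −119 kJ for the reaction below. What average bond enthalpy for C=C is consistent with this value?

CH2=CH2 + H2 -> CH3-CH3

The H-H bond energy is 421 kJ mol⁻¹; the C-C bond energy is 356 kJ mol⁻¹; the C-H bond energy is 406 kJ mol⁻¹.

D(C=C) ≈ 628 kJ/mol

Let D be the C=C bond energy.
Σ(broken) = 4×406 + 1×D + 1×421 = 2045 + D
Σ(formed) = 1×356 + 6×406 = 2792
ΔH = Σ(broken) − Σ(formed) = (2045 + D) − (2792) = −747 + D
Setting this equal to −119 kJ gives D = 628 kJ/mol.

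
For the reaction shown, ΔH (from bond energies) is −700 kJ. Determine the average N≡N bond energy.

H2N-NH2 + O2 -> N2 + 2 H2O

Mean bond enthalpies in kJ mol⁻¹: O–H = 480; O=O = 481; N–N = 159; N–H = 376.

Let D be the N≡N bond energy.
Σ(broken) = 4×376 + 1×159 + 1×481 = 2144
Σ(formed) = 1×D + 4×480 = 1920 + D
ΔH = Σ(broken) − Σ(formed) = (2144) − (1920 + D) = +224 − D
Setting this equal to −700 kJ gives D = 924 kJ/mol.

D(N≡N) ≈ 924 kJ/mol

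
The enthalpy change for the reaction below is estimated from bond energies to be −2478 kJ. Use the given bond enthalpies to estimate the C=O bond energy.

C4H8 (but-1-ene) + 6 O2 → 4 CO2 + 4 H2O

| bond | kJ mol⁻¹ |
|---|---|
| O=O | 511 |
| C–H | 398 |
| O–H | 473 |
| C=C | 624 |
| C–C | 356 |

Let D be the C=O bond energy.
Σ(broken) = 2×356 + 8×398 + 1×624 + 6×511 = 7586
Σ(formed) = 8×D + 8×473 = 3784 + 8D
ΔH = Σ(broken) − Σ(formed) = (7586) − (3784 + 8D) = +3802 − 8D
Setting this equal to −2478 kJ gives 8D = 6280, so D = 785 kJ/mol.

D(C=O) ≈ 785 kJ/mol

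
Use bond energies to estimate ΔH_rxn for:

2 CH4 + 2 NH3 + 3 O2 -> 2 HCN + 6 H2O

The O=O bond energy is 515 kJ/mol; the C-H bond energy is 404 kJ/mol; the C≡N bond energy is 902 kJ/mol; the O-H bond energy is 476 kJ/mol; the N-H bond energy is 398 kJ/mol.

Bonds broken (reactants):
  C-H: 8 × 404 = 3232
  N-H: 6 × 398 = 2388
  O=O: 3 × 515 = 1545
  Σ(broken) = 7165 kJ
Bonds formed (products):
  C≡N: 2 × 902 = 1804
  C-H: 2 × 404 = 808
  O-H: 12 × 476 = 5712
  Σ(formed) = 8324 kJ
ΔH = Σ(broken) − Σ(formed) = 7165 − 8324 = −1159 kJ

ΔH ≈ −1159 kJ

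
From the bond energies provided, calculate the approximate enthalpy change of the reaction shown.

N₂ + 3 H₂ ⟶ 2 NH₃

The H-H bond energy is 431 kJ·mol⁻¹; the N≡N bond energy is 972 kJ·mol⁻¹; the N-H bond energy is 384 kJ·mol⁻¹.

ΔH ≈ −39 kJ

Bonds broken (reactants):
  H-H: 3 × 431 = 1293
  N≡N: 1 × 972 = 972
  Σ(broken) = 2265 kJ
Bonds formed (products):
  N-H: 6 × 384 = 2304
  Σ(formed) = 2304 kJ
ΔH = Σ(broken) − Σ(formed) = 2265 − 2304 = −39 kJ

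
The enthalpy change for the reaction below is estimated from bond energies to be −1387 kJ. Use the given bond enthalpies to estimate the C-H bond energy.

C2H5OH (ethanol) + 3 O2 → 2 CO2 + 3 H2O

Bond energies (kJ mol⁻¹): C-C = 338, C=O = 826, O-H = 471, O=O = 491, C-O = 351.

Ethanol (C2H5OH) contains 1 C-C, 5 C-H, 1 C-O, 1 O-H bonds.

D(C-H) ≈ 422 kJ/mol

Let D be the C-H bond energy.
Σ(broken) = 1×338 + 5×D + 1×351 + 1×471 + 3×491 = 2633 + 5D
Σ(formed) = 4×826 + 6×471 = 6130
ΔH = Σ(broken) − Σ(formed) = (2633 + 5D) − (6130) = −3497 + 5D
Setting this equal to −1387 kJ gives 5D = 2110, so D = 422 kJ/mol.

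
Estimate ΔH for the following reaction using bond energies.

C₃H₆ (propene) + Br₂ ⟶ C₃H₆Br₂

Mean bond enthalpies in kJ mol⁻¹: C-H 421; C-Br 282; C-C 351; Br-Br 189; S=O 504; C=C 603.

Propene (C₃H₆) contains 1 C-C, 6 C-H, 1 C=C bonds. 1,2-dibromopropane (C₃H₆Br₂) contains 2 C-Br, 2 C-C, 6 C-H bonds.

Bonds broken (reactants):
  Br-Br: 1 × 189 = 189
  C-C: 1 × 351 = 351
  C-H: 6 × 421 = 2526
  C=C: 1 × 603 = 603
  Σ(broken) = 3669 kJ
Bonds formed (products):
  C-Br: 2 × 282 = 564
  C-C: 2 × 351 = 702
  C-H: 6 × 421 = 2526
  Σ(formed) = 3792 kJ
ΔH = Σ(broken) − Σ(formed) = 3669 − 3792 = −123 kJ

ΔH ≈ −123 kJ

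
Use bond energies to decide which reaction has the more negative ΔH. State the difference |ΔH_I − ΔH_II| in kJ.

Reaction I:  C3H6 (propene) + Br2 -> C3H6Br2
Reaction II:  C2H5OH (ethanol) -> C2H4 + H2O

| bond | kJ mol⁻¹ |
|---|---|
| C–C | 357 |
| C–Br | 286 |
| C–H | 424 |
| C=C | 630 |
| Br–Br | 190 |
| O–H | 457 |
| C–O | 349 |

Reaction I:
  Bonds broken (reactants):
    Br–Br: 1 × 190 = 190
    C–C: 1 × 357 = 357
    C–H: 6 × 424 = 2544
    C=C: 1 × 630 = 630
    Σ(broken) = 3721 kJ
  Bonds formed (products):
    C–Br: 2 × 286 = 572
    C–C: 2 × 357 = 714
    C–H: 6 × 424 = 2544
    Σ(formed) = 3830 kJ
  ΔH_I = 3721 − 3830 = −109 kJ
Reaction II:
  Bonds broken (reactants):
    C–C: 1 × 357 = 357
    C–H: 5 × 424 = 2120
    C–O: 1 × 349 = 349
    O–H: 1 × 457 = 457
    Σ(broken) = 3283 kJ
  Bonds formed (products):
    C–H: 4 × 424 = 1696
    C=C: 1 × 630 = 630
    O–H: 2 × 457 = 914
    Σ(formed) = 3240 kJ
  ΔH_II = 3283 − 3240 = +43 kJ
ΔH_I − ΔH_II = −152 kJ, so reaction I has the more negative ΔH; |ΔH_I − ΔH_II| = 152 kJ.

Reaction I, by 152 kJ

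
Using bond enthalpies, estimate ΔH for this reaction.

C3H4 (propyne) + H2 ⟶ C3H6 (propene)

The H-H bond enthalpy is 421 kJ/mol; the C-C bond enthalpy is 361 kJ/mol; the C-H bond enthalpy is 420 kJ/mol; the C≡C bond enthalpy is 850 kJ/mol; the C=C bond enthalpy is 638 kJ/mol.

Bonds broken (reactants):
  C≡C: 1 × 850 = 850
  C-C: 1 × 361 = 361
  C-H: 4 × 420 = 1680
  H-H: 1 × 421 = 421
  Σ(broken) = 3312 kJ
Bonds formed (products):
  C-C: 1 × 361 = 361
  C-H: 6 × 420 = 2520
  C=C: 1 × 638 = 638
  Σ(formed) = 3519 kJ
ΔH = Σ(broken) − Σ(formed) = 3312 − 3519 = −207 kJ

ΔH ≈ −207 kJ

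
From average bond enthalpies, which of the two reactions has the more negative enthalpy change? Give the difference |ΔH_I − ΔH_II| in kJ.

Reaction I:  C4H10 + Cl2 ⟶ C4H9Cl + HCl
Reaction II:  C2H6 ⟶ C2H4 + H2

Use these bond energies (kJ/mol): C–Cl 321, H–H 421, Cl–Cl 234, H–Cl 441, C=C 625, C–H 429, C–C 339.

Reaction I, by 250 kJ

Reaction I:
  Bonds broken (reactants):
    C–C: 3 × 339 = 1017
    C–H: 10 × 429 = 4290
    Cl–Cl: 1 × 234 = 234
    Σ(broken) = 5541 kJ
  Bonds formed (products):
    C–C: 3 × 339 = 1017
    C–Cl: 1 × 321 = 321
    C–H: 9 × 429 = 3861
    H–Cl: 1 × 441 = 441
    Σ(formed) = 5640 kJ
  ΔH_I = 5541 − 5640 = −99 kJ
Reaction II:
  Bonds broken (reactants):
    C–C: 1 × 339 = 339
    C–H: 6 × 429 = 2574
    Σ(broken) = 2913 kJ
  Bonds formed (products):
    C–H: 4 × 429 = 1716
    C=C: 1 × 625 = 625
    H–H: 1 × 421 = 421
    Σ(formed) = 2762 kJ
  ΔH_II = 2913 − 2762 = +151 kJ
ΔH_I − ΔH_II = −250 kJ, so reaction I has the more negative ΔH; |ΔH_I − ΔH_II| = 250 kJ.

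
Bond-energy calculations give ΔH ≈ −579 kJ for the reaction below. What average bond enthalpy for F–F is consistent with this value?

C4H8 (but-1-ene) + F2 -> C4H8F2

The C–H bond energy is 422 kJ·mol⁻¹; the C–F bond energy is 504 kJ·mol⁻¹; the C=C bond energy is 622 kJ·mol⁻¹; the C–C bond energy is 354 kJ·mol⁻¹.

Let D be the F–F bond energy.
Σ(broken) = 2×354 + 8×422 + 1×622 + 1×D = 4706 + D
Σ(formed) = 3×354 + 2×504 + 8×422 = 5446
ΔH = Σ(broken) − Σ(formed) = (4706 + D) − (5446) = −740 + D
Setting this equal to −579 kJ gives D = 161 kJ/mol.

D(F–F) ≈ 161 kJ/mol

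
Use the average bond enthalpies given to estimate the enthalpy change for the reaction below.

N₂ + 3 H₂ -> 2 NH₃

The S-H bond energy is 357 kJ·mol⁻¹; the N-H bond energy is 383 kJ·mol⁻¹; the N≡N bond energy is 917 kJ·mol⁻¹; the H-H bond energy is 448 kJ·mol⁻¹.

ΔH ≈ −37 kJ

Bonds broken (reactants):
  H-H: 3 × 448 = 1344
  N≡N: 1 × 917 = 917
  Σ(broken) = 2261 kJ
Bonds formed (products):
  N-H: 6 × 383 = 2298
  Σ(formed) = 2298 kJ
ΔH = Σ(broken) − Σ(formed) = 2261 − 2298 = −37 kJ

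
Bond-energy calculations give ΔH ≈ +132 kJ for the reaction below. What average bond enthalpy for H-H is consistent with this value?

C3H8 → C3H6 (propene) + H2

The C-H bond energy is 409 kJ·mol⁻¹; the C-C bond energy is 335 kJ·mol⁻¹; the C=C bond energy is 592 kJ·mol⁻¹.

D(H-H) ≈ 429 kJ/mol

Let D be the H-H bond energy.
Σ(broken) = 2×335 + 8×409 = 3942
Σ(formed) = 1×335 + 6×409 + 1×592 + 1×D = 3381 + D
ΔH = Σ(broken) − Σ(formed) = (3942) − (3381 + D) = +561 − D
Setting this equal to +132 kJ gives D = 429 kJ/mol.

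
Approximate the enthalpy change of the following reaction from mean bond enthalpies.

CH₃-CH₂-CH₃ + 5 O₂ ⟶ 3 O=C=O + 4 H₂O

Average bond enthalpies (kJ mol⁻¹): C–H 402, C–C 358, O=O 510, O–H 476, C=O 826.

ΔH ≈ −2282 kJ

Bonds broken (reactants):
  C–C: 2 × 358 = 716
  C–H: 8 × 402 = 3216
  O=O: 5 × 510 = 2550
  Σ(broken) = 6482 kJ
Bonds formed (products):
  C=O: 6 × 826 = 4956
  O–H: 8 × 476 = 3808
  Σ(formed) = 8764 kJ
ΔH = Σ(broken) − Σ(formed) = 6482 − 8764 = −2282 kJ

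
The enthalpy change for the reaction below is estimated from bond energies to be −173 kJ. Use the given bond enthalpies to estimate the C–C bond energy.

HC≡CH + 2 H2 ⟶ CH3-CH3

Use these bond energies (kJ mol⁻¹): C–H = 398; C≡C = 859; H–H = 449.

D(C–C) ≈ 338 kJ/mol

Let D be the C–C bond energy.
Σ(broken) = 1×859 + 2×398 + 2×449 = 2553
Σ(formed) = 1×D + 6×398 = 2388 + D
ΔH = Σ(broken) − Σ(formed) = (2553) − (2388 + D) = +165 − D
Setting this equal to −173 kJ gives D = 338 kJ/mol.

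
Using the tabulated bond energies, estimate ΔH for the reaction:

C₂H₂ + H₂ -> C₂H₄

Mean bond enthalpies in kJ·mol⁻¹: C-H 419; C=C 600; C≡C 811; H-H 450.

ΔH ≈ −177 kJ

Bonds broken (reactants):
  C≡C: 1 × 811 = 811
  C-H: 2 × 419 = 838
  H-H: 1 × 450 = 450
  Σ(broken) = 2099 kJ
Bonds formed (products):
  C-H: 4 × 419 = 1676
  C=C: 1 × 600 = 600
  Σ(formed) = 2276 kJ
ΔH = Σ(broken) − Σ(formed) = 2099 − 2276 = −177 kJ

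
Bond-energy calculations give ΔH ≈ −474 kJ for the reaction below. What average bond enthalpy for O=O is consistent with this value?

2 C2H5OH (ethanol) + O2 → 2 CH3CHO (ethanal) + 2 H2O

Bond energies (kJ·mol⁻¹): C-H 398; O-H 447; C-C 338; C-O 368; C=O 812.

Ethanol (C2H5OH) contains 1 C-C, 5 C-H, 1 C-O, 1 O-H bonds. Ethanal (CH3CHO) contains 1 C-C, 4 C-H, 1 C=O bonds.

D(O=O) ≈ 512 kJ/mol

Let D be the O=O bond energy.
Σ(broken) = 2×338 + 10×398 + 2×368 + 2×447 + 1×D = 6286 + D
Σ(formed) = 2×338 + 8×398 + 2×812 + 4×447 = 7272
ΔH = Σ(broken) − Σ(formed) = (6286 + D) − (7272) = −986 + D
Setting this equal to −474 kJ gives D = 512 kJ/mol.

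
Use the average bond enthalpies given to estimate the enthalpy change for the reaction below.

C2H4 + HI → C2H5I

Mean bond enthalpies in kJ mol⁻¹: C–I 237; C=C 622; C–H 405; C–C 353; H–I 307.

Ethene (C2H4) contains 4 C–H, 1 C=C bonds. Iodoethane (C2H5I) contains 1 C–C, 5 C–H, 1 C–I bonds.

Bonds broken (reactants):
  C–H: 4 × 405 = 1620
  C=C: 1 × 622 = 622
  H–I: 1 × 307 = 307
  Σ(broken) = 2549 kJ
Bonds formed (products):
  C–C: 1 × 353 = 353
  C–H: 5 × 405 = 2025
  C–I: 1 × 237 = 237
  Σ(formed) = 2615 kJ
ΔH = Σ(broken) − Σ(formed) = 2549 − 2615 = −66 kJ

ΔH ≈ −66 kJ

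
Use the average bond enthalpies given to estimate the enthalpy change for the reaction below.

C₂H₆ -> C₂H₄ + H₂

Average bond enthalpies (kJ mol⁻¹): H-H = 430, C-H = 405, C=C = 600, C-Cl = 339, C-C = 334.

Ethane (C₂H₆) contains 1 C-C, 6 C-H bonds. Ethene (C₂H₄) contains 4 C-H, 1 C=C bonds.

ΔH ≈ +114 kJ

Bonds broken (reactants):
  C-C: 1 × 334 = 334
  C-H: 6 × 405 = 2430
  Σ(broken) = 2764 kJ
Bonds formed (products):
  C-H: 4 × 405 = 1620
  C=C: 1 × 600 = 600
  H-H: 1 × 430 = 430
  Σ(formed) = 2650 kJ
ΔH = Σ(broken) − Σ(formed) = 2764 − 2650 = +114 kJ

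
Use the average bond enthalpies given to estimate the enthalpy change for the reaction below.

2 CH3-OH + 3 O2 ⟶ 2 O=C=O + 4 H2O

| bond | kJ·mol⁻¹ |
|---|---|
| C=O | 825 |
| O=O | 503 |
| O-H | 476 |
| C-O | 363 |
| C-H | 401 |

Bonds broken (reactants):
  C-H: 6 × 401 = 2406
  C-O: 2 × 363 = 726
  O-H: 2 × 476 = 952
  O=O: 3 × 503 = 1509
  Σ(broken) = 5593 kJ
Bonds formed (products):
  C=O: 4 × 825 = 3300
  O-H: 8 × 476 = 3808
  Σ(formed) = 7108 kJ
ΔH = Σ(broken) − Σ(formed) = 5593 − 7108 = −1515 kJ

ΔH ≈ −1515 kJ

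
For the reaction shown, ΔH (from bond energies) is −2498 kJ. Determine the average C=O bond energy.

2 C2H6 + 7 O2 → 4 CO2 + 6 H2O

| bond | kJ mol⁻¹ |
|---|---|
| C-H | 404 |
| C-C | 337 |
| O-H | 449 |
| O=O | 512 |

Let D be the C=O bond energy.
Σ(broken) = 2×337 + 12×404 + 7×512 = 9106
Σ(formed) = 8×D + 12×449 = 5388 + 8D
ΔH = Σ(broken) − Σ(formed) = (9106) − (5388 + 8D) = +3718 − 8D
Setting this equal to −2498 kJ gives 8D = 6216, so D = 777 kJ/mol.

D(C=O) ≈ 777 kJ/mol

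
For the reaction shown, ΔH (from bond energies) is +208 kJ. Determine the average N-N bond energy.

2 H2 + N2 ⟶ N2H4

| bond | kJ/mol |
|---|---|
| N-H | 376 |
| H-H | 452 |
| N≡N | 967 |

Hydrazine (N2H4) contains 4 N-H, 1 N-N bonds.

Let D be the N-N bond energy.
Σ(broken) = 2×452 + 1×967 = 1871
Σ(formed) = 4×376 + 1×D = 1504 + D
ΔH = Σ(broken) − Σ(formed) = (1871) − (1504 + D) = +367 − D
Setting this equal to +208 kJ gives D = 159 kJ/mol.

D(N-N) ≈ 159 kJ/mol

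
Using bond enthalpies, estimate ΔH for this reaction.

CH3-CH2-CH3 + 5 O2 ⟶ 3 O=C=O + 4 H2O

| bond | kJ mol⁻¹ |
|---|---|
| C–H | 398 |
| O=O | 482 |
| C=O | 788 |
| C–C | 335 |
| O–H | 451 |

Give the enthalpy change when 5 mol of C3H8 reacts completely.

Bonds broken (reactants):
  C–C: 2 × 335 = 670
  C–H: 8 × 398 = 3184
  O=O: 5 × 482 = 2410
  Σ(broken) = 6264 kJ
Bonds formed (products):
  C=O: 6 × 788 = 4728
  O–H: 8 × 451 = 3608
  Σ(formed) = 8336 kJ
ΔH = Σ(broken) − Σ(formed) = 6264 − 8336 = −2072 kJ
For 5× the reaction as written: 5 × (−2072) = −10360 kJ

ΔH = −10360 kJ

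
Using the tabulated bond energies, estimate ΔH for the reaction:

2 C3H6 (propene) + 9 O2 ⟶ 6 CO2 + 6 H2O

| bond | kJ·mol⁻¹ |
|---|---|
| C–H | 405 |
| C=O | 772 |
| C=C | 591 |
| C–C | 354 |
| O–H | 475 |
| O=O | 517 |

ΔH ≈ −3561 kJ

Bonds broken (reactants):
  C–C: 2 × 354 = 708
  C–H: 12 × 405 = 4860
  C=C: 2 × 591 = 1182
  O=O: 9 × 517 = 4653
  Σ(broken) = 11403 kJ
Bonds formed (products):
  C=O: 12 × 772 = 9264
  O–H: 12 × 475 = 5700
  Σ(formed) = 14964 kJ
ΔH = Σ(broken) − Σ(formed) = 11403 − 14964 = −3561 kJ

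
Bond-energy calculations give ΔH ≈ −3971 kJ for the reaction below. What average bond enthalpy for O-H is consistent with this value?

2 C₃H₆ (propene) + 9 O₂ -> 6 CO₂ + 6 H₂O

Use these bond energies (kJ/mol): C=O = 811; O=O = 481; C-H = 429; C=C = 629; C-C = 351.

Let D be the O-H bond energy.
Σ(broken) = 2×351 + 12×429 + 2×629 + 9×481 = 11437
Σ(formed) = 12×811 + 12×D = 9732 + 12D
ΔH = Σ(broken) − Σ(formed) = (11437) − (9732 + 12D) = +1705 − 12D
Setting this equal to −3971 kJ gives 12D = 5676, so D = 473 kJ/mol.

D(O-H) ≈ 473 kJ/mol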